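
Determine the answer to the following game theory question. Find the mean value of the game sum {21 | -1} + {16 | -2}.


G1 = {21 | -1}, G2 = {16 | -2}
Each is a switch {a | b} with numbers a > b; its mean value is (a + b)/2, and mean value is additive over game sums: m(G1 + G2) = m(G1) + m(G2).
Mean of G1 = (21 + (-1))/2 = 20/2 = 10
Mean of G2 = (16 + (-2))/2 = 14/2 = 7
Mean of G1 + G2 = 10 + 7 = 17

17


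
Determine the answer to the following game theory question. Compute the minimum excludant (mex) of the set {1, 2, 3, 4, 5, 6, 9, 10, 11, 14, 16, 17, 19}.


Set = {1, 2, 3, 4, 5, 6, 9, 10, 11, 14, 16, 17, 19}
0 is NOT in the set. This is the mex.
mex = 0

0


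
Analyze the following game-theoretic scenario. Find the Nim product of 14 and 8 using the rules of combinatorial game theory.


Nim multiplication is bilinear over XOR: (u XOR v) * w = (u*w) XOR (v*w).
So we split each operand into its bit components and XOR the pairwise Nim products.
14 = 2 + 4 + 8 (as XOR of powers of 2).
8 = 8 (as XOR of powers of 2).
Using the standard Nim-product table on single bits:
  2*2 = 3,   2*4 = 8,   2*8 = 12,
  4*4 = 6,   4*8 = 11,  8*8 = 13,
and  1*x = x (identity), k*l = l*k (commutative).
Pairwise Nim products:
  2 * 8 = 12
  4 * 8 = 11
  8 * 8 = 13
XOR them: 12 XOR 11 XOR 13 = 10.
Result: 14 * 8 = 10 (in Nim).

10


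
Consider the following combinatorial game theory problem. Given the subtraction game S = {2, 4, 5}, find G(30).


The subtraction set is S = {2, 4, 5}.
G(k) = mex{ G(k - s) : s in S, s <= k }. We compute iteratively: G(0) = 0.
G(1) = mex({}) = 0
G(2) = mex({0}) = 1
G(3) = mex({0}) = 1
G(4) = mex({0, 1}) = 2
G(5) = mex({0, 1}) = 2
G(6) = mex({0, 1, 2}) = 3
G(7) = mex({1, 2}) = 0
G(8) = mex({1, 2, 3}) = 0
G(9) = mex({0, 2}) = 1
G(10) = mex({0, 2, 3}) = 1
G(11) = mex({0, 1, 3}) = 2
Observe that G(7)..G(11) = 0, 0, 1, 1, 2 repeats G(0)..G(4) = 0, 0, 1, 1, 2.
For k >= max(S) = 5, G(k) is determined by the previous 5 values G(k-5)..G(k-1); a window of 5 consecutive values has recurred shifted by 7, so by induction G(k + 7) = G(k) for all k >= 0: the sequence is periodic from the start with period 7.
One period: G(0..6) = 0, 0, 1, 1, 2, 2, 3.
30 mod 7 = 2, so G(30) = G(2) = 1.

1


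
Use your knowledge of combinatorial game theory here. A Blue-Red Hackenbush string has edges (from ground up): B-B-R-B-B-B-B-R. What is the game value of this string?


Edges (from ground): B-B-R-B-B-B-B-R
By Berlekamp's sign-expansion rule, a Blue-Red Hackenbush stalk has the value of the surreal number whose sign sequence is the edge sequence with B -> + and R -> -.
Sign sequence: ++-++++-
Trace the sign expansion in the surreal number tree, starting from 0:
Edge 1: B (sign +) -> bounds (0, +inf), value = 1
Edge 2: B (sign +) -> bounds (1, +inf), value = 2
Edge 3: R (sign -) -> bounds (1, 2), value = 3/2
Edge 4: B (sign +) -> bounds (3/2, 2), value = 7/4
Edge 5: B (sign +) -> bounds (7/4, 2), value = 15/8
Edge 6: B (sign +) -> bounds (15/8, 2), value = 31/16
Edge 7: B (sign +) -> bounds (31/16, 2), value = 63/32
Edge 8: R (sign -) -> bounds (31/16, 63/32), value = 125/64
Game value = 125/64

125/64


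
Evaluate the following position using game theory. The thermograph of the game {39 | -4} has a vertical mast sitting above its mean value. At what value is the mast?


Game = {39 | -4}, a switch {a | b} with numbers a > b.
Its thermograph has left wall a - t and right wall b + t, which meet at t = (a - b)/2, where both equal (a + b)/2. So the mast (mean value) is at (a + b)/2.
Mean = (39 + (-4))/2 = 35/2 = 35/2

35/2


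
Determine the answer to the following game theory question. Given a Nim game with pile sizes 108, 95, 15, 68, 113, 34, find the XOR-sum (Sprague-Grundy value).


We need the XOR (exclusive or) of all pile sizes.
After XOR-ing pile 1 (size 108): 0 XOR 108 = 108
After XOR-ing pile 2 (size 95): 108 XOR 95 = 51
After XOR-ing pile 3 (size 15): 51 XOR 15 = 60
After XOR-ing pile 4 (size 68): 60 XOR 68 = 120
After XOR-ing pile 5 (size 113): 120 XOR 113 = 9
After XOR-ing pile 6 (size 34): 9 XOR 34 = 43
The Nim-value of this position is 43.

43


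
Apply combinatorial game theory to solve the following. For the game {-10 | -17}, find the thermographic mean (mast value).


Game = {-10 | -17}, a switch {a | b} with numbers a > b.
Its thermograph has left wall a - t and right wall b + t, which meet at t = (a - b)/2, where both equal (a + b)/2. So the mast (mean value) is at (a + b)/2.
Mean = (-10 + (-17))/2 = -27/2 = -27/2

-27/2


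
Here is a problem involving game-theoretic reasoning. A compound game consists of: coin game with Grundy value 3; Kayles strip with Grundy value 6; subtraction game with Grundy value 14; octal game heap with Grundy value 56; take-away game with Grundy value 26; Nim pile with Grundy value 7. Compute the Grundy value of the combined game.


By the Sprague-Grundy theorem, the Grundy value of a sum of games is the XOR of individual Grundy values.
coin game: Grundy value = 3. Running XOR: 0 XOR 3 = 3
Kayles strip: Grundy value = 6. Running XOR: 3 XOR 6 = 5
subtraction game: Grundy value = 14. Running XOR: 5 XOR 14 = 11
octal game heap: Grundy value = 56. Running XOR: 11 XOR 56 = 51
take-away game: Grundy value = 26. Running XOR: 51 XOR 26 = 41
Nim pile: Grundy value = 7. Running XOR: 41 XOR 7 = 46
The combined Grundy value is 46.

46


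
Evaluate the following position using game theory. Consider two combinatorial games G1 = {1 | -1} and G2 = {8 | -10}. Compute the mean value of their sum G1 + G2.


G1 = {1 | -1}, G2 = {8 | -10}
Each is a switch {a | b} with numbers a > b; its mean value is (a + b)/2, and mean value is additive over game sums: m(G1 + G2) = m(G1) + m(G2).
Mean of G1 = (1 + (-1))/2 = 0/2 = 0
Mean of G2 = (8 + (-10))/2 = -2/2 = -1
Mean of G1 + G2 = 0 + -1 = -1

-1


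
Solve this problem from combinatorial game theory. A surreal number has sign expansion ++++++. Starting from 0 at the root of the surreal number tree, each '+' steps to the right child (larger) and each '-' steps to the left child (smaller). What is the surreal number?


Sign expansion: ++++++
Rule: track bounds (lo, hi), initially (-inf, +inf). On '+', the current value becomes lo and we move to the simplest number in (value, hi): value + 1 if hi = +inf, otherwise the midpoint (value + hi)/2. On '-', the current value becomes hi and we move to value - 1 if lo = -inf, otherwise the midpoint (lo + value)/2.
Start at 0.
Step 1: sign = +, move right. Bounds: (0, +inf). Value = 1
Step 2: sign = +, move right. Bounds: (1, +inf). Value = 2
Step 3: sign = +, move right. Bounds: (2, +inf). Value = 3
Step 4: sign = +, move right. Bounds: (3, +inf). Value = 4
Step 5: sign = +, move right. Bounds: (4, +inf). Value = 5
Step 6: sign = +, move right. Bounds: (5, +inf). Value = 6
The surreal number with sign expansion ++++++ is 6.

6


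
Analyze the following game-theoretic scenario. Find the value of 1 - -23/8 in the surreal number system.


x = 1, y = -23/8
Converting to common denominator: 8
x = 8/8, y = -23/8
x - y = 1 - -23/8 = 31/8

31/8


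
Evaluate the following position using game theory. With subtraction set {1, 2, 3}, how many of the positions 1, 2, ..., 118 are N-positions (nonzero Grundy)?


Subtraction set S = {1, 2, 3}, so G(n) = n mod 4.
G(n) = 0 when n is a multiple of 4.
Multiples of 4 in [1, 118]: 29
N-positions (nonzero Grundy) = 118 - 29 = 89

89


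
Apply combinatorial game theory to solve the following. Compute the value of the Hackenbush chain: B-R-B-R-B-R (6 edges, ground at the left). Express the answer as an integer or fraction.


Edges (from ground): B-R-B-R-B-R
By Berlekamp's sign-expansion rule, a Blue-Red Hackenbush stalk has the value of the surreal number whose sign sequence is the edge sequence with B -> + and R -> -.
Sign sequence: +-+-+-
Trace the sign expansion in the surreal number tree, starting from 0:
Edge 1: B (sign +) -> bounds (0, +inf), value = 1
Edge 2: R (sign -) -> bounds (0, 1), value = 1/2
Edge 3: B (sign +) -> bounds (1/2, 1), value = 3/4
Edge 4: R (sign -) -> bounds (1/2, 3/4), value = 5/8
Edge 5: B (sign +) -> bounds (5/8, 3/4), value = 11/16
Edge 6: R (sign -) -> bounds (5/8, 11/16), value = 21/32
Game value = 21/32

21/32


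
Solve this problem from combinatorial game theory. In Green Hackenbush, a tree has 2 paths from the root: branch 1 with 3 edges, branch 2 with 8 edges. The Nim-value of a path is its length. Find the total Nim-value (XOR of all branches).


The tree has 2 branches from the ground vertex.
In Green Hackenbush, the Nim-value of a simple path of length k is k.
Branch 1: length 3, Nim-value = 3
Branch 2: length 8, Nim-value = 8
Total Nim-value = XOR of all branch values:
0 XOR 3 = 3
3 XOR 8 = 11
Nim-value of the tree = 11

11


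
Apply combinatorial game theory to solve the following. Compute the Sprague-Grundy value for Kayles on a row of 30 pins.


Kayles: a move removes 1 or 2 adjacent pins from a contiguous row.
Removing pins from a row of k leaves two independent rows (a, b) with a + b = k - 1 (one pin) or a + b = k - 2 (two pins); an end removal gives a = 0.
By Sprague-Grundy, G(k) = mex{ G(a) XOR G(b) } over all these splits. G(0) = 0.
G(1): splits (0,0):0^0=0 -> mex({0}) = 1
G(2): splits (0,1):0^1=1 (0,0):0^0=0 -> mex({0, 1}) = 2
G(3): splits (0,2):0^2=2 (1,1):1^1=0 (0,1):0^1=1 -> mex({0, 1, 2}) = 3
G(4): splits (0,3):0^3=3 (1,2):1^2=3 (0,2):0^2=2 (1,1):1^1=0 -> mex({0, 2, 3}) = 1
G(5): splits (0,4):0^1=1 (1,3):1^3=2 (2,2):2^2=0 (0,3):0^3=3 (1,2):1^2=3 -> mex({0, 1, 2, 3}) = 4
G(6) = mex({0, 1, 2, 4}) = 3
G(7) = mex({0, 1, 3, 4, 5}) = 2
G(8) = mex({0, 2, 3, 5, 6}) = 1
G(9) = mex({0, 1, 2, 3, 6, 7}) = 4
G(10) = mex({0, 1, 3, 4, 5, 7}) = 2
G(11) = mex({0, 1, 2, 3, 4, 5}) = 6
G(12) = mex({0, 1, 2, 3, 5, 6, 7}) = 4
G(13) = mex({0, 2, 3, 4, 6, 7}) = 1
G(14) = mex({0, 1, 4, 5, 6, 7}) = 2
G(15) = mex({0, 1, 2, 3, 4, 5, 6}) = 7
G(16) = mex({0, 2, 3, 5, 6, 7}) = 1
G(17) = mex({0, 1, 2, 3, 5, 6, 7}) = 4
G(18) = mex({0, 1, 2, 4, 5, 6}) = 3
G(19) = mex({0, 1, 3, 4, 5, 7}) = 2
G(20) = mex({0, 2, 3, 4, 5, 6, 7}) = 1
G(21) = mex({0, 1, 2, 3, 5, 6, 7}) = 4
G(22) = mex({0, 1, 2, 3, 4, 5, 7}) = 6
G(23) = mex({0, 1, 2, 3, 4, 5, 6}) = 7
G(24) = mex({0, 1, 2, 3, 5, 6, 7}) = 4
G(25) = mex({0, 2, 3, 4, 6, 7}) = 1
G(26) = mex({0, 1, 3, 4, 5, 6, 7}) = 2
G(27) = mex({0, 1, 2, 3, 4, 5, 6, 7}) = 8
G(28) = mex({0, 1, 2, 3, 4, 6, 7, 8}) = 5
G(29) = mex({0, 1, 2, 3, 5, 6, 7, 8, 9}) = 4
G(30) = mex({0, 1, 2, 3, 4, 5, 6, 9, 10}) = 7
Therefore G(30) = 7.

7


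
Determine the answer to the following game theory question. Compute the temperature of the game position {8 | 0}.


The game is {8 | 0}, a switch {a | b} with numbers a > b.
Cooling {a | b} by t gives {a - t | b + t}, which stops being hot when a - t = b + t, i.e. at t = (a - b)/2. So the temperature of a switch is (a - b)/2.
Temperature = (Left option - Right option) / 2
= (8 - (0)) / 2
= 8 / 2
= 4

4


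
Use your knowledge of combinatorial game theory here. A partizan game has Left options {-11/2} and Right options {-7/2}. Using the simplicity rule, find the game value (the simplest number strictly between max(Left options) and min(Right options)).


Left options: {-11/2}, max = -11/2
Right options: {-7/2}, min = -7/2
All options are numbers and max(Left) < min(Right), so by the simplicity theorem the value is the simplest (earliest-born) number strictly between -11/2 and -7/2.
Integers -5 through -4 all lie strictly between -11/2 and -7/2.
Among integers, the simplest (lowest birthday = smallest |n|; 0 is born on day 0, +-n on day n) is -4.
No non-integer in the interval can be simpler: if x is a non-integer in the interval, then floor(x) or ceil(x) also lies in the interval (the interval contains an integer), and both are proper prefixes of x's sign expansion, i.e. born earlier. So the game value is -4.
Game value = -4

-4


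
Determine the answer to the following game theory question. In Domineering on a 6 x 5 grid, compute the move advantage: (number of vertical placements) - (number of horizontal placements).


Board is 6 x 5 (rows x cols).
Left (vertical) placements: (rows-1) * cols = 5 * 5 = 25
Right (horizontal) placements: rows * (cols-1) = 6 * 4 = 24
Advantage = Left - Right = 25 - 24 = 1

1


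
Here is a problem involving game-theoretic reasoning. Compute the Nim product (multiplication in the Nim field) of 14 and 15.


Nim multiplication is bilinear over XOR: (u XOR v) * w = (u*w) XOR (v*w).
So we split each operand into its bit components and XOR the pairwise Nim products.
14 = 2 + 4 + 8 (as XOR of powers of 2).
15 = 1 + 2 + 4 + 8 (as XOR of powers of 2).
Using the standard Nim-product table on single bits:
  2*2 = 3,   2*4 = 8,   2*8 = 12,
  4*4 = 6,   4*8 = 11,  8*8 = 13,
and  1*x = x (identity), k*l = l*k (commutative).
Pairwise Nim products:
  2 * 1 = 2
  2 * 2 = 3
  2 * 4 = 8
  2 * 8 = 12
  4 * 1 = 4
  4 * 2 = 8
  4 * 4 = 6
  4 * 8 = 11
  8 * 1 = 8
  8 * 2 = 12
  8 * 4 = 11
  8 * 8 = 13
XOR them: 2 XOR 3 XOR 8 XOR 12 XOR 4 XOR 8 XOR 6 XOR 11 XOR 8 XOR 12 XOR 11 XOR 13 = 6.
Result: 14 * 15 = 6 (in Nim).

6


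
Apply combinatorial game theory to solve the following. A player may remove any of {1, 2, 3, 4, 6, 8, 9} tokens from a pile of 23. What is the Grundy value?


The subtraction set is S = {1, 2, 3, 4, 6, 8, 9}.
G(k) = mex{ G(k - s) : s in S, s <= k }. We compute iteratively: G(0) = 0.
G(1) = mex({0}) = 1
G(2) = mex({0, 1}) = 2
G(3) = mex({0, 1, 2}) = 3
G(4) = mex({0, 1, 2, 3}) = 4
G(5) = mex({1, 2, 3, 4}) = 0
G(6) = mex({0, 2, 3, 4}) = 1
G(7) = mex({0, 1, 3, 4}) = 2
G(8) = mex({0, 1, 2, 4}) = 3
G(9) = mex({0, 1, 2, 3}) = 4
G(10) = mex({1, 2, 3, 4}) = 0
G(11) = mex({0, 2, 3, 4}) = 1
G(12) = mex({0, 1, 3, 4}) = 2
G(13) = mex({0, 1, 2, 4}) = 3
Observe that G(5)..G(13) = 0, 1, 2, 3, 4, 0, 1, 2, 3 repeats G(0)..G(8) = 0, 1, 2, 3, 4, 0, 1, 2, 3.
For k >= max(S) = 9, G(k) is determined by the previous 9 values G(k-9)..G(k-1); a window of 9 consecutive values has recurred shifted by 5, so by induction G(k + 5) = G(k) for all k >= 0: the sequence is periodic from the start with period 5.
One period: G(0..4) = 0, 1, 2, 3, 4.
23 mod 5 = 3, so G(23) = G(3) = 3.

3


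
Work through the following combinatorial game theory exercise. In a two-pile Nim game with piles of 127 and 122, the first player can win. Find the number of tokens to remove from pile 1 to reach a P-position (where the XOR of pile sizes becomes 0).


Piles: 127 and 122
Current XOR: 127 XOR 122 = 5 (non-zero, so this is an N-position).
To make the XOR zero, we need to find a move that balances the piles.
For pile 1 (size 127): target = 127 XOR 5 = 122
We reduce pile 1 from 127 to 122.
Tokens removed: 127 - 122 = 5
Verification: 122 XOR 122 = 0

5


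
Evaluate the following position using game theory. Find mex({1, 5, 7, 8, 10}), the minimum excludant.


Set = {1, 5, 7, 8, 10}
0 is NOT in the set. This is the mex.
mex = 0

0


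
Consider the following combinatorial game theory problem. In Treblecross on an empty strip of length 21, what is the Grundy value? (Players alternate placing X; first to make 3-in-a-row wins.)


Treblecross: place X on empty cells; 3-in-a-row wins.
Playing within two cells of an existing X lets the opponent win at once, so sensible play treats the cells i-2..i+2 around each X as dead. The player left with no safe cell loses, so this is a normal-play take-away game on strips of safe cells.
Placing X at cell i (0-indexed) of a strip of k safe cells leaves independent strips of sizes max(0, i-2) and max(0, k-i-3). Hence G(k) = mex{ G(max(0,i-2)) XOR G(max(0,k-i-3)) : 0 <= i < k }, with G(0) = 0.
G(1): splits (0,0):0^0=0 -> mex({0}) = 1
G(2): splits (0,0):0^0=0 -> mex({0}) = 1
G(3): splits (0,0):0^0=0 -> mex({0}) = 1
G(4): splits (0,1):0^1=1 (0,0):0^0=0 -> mex({0, 1}) = 2
G(5): splits (0,2):0^1=1 (0,1):0^1=1 (0,0):0^0=0 -> mex({0, 1}) = 2
G(6) = mex({1}) = 0
G(7) = mex({0, 1, 2}) = 3
G(8) = mex({0, 1, 2}) = 3
G(9) = mex({0, 2}) = 1
G(10) = mex({0, 2, 3}) = 1
G(11) = mex({0, 3}) = 1
G(12) = mex({1, 3}) = 0
G(13) = mex({0, 1, 2, 3}) = 4
G(14) = mex({0, 1, 2}) = 3
G(15) = mex({0, 1, 2}) = 3
G(16) = mex({0, 1, 2, 4}) = 3
G(17) = mex({0, 1, 3, 4}) = 2
G(18) = mex({0, 1, 3, 4}) = 2
G(19) = mex({0, 1, 3, 5}) = 2
G(20) = mex({0, 1, 2, 3, 5}) = 4
G(21) = mex({0, 1, 2, 3, 5}) = 4
Therefore G(21) = 4.

4


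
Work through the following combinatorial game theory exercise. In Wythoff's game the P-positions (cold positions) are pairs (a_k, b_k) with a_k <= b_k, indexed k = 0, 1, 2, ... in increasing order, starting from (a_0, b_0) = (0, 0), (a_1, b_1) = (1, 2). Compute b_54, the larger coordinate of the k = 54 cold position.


By Wythoff's theorem, a_k = floor(k * phi) and b_k = floor(k * phi^2) = a_k + k, where phi = (1 + sqrt(5))/2 is the golden ratio.
phi = (1 + sqrt(5))/2 = 1.618034
phi^2 = phi + 1 = 2.618034
k = 54
k * phi^2 = 54 * 2.618034 = 141.373835
b_54 = floor(k * phi^2) = 141 (check: a_54 + k = 87 + 54 = 141)

141


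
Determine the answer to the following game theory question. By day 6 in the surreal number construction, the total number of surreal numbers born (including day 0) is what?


Day 0: {|} = 0 is born. Count = 1.
Day n: the number of surreal numbers born by day n is 2^(n+1) - 1.
By day 0: 2^1 - 1 = 1
By day 1: 2^2 - 1 = 3
By day 2: 2^3 - 1 = 7
By day 3: 2^4 - 1 = 15
By day 4: 2^5 - 1 = 31
By day 5: 2^6 - 1 = 63
By day 6: 2^7 - 1 = 127
By day 6: 127 surreal numbers.

127


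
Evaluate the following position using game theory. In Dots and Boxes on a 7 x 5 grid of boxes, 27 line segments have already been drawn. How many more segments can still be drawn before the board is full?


Grid: 7 x 5 boxes, i.e. 8 rows and 6 columns of dots.
Horizontal edges: (rows + 1) * cols = 8 * 5 = 40
Vertical edges: rows * (cols + 1) = 7 * 6 = 42
Total edges: 40 + 42 = 82
Edges drawn: 27
Remaining: 82 - 27 = 55

55


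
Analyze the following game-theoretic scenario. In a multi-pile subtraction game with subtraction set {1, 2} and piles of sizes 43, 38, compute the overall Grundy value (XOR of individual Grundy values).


Subtraction set: {1, 2}
For this subtraction set, G(n) = n mod 3 (period = max + 1 = 3).
Pile 1 (size 43): G(43) = 43 mod 3 = 1
Pile 2 (size 38): G(38) = 38 mod 3 = 2
Total Grundy value = XOR of all: 1 XOR 2 = 3

3


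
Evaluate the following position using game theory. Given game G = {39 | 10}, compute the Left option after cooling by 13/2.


Original game: {39 | 10} (a switch {a | b} with a > b).
Cooling by t (for t below the temperature (a - b)/2 = 29/2) taxes each move by t: {a | b} cooled by t is {a - t | b + t}.
Cooling amount: t = 13/2
Cooled Left option: 39 - 13/2 = 65/2
Cooled Right option: 10 + 13/2 = 33/2
Cooled game: {65/2 | 33/2}
Left option = 65/2

65/2


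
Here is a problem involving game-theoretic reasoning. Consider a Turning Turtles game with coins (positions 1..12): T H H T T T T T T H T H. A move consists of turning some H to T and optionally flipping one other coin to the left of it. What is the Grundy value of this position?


Coins: T H H T T T T T T H T H
Key fact: a single head at position k behaves exactly like a Nim heap of size k (turning it to T and optionally flipping a coin at j < k corresponds to moving the heap from k to j, or to 0), and heads combine as a disjunctive sum (two heads at the same place would cancel, matching j XOR j = 0). So the Nim-value is the XOR of the 1-indexed positions of the heads.
Face-up positions (1-indexed): [2, 3, 10, 12]
XOR 0 with 2: 0 XOR 2 = 2
XOR 2 with 3: 2 XOR 3 = 1
XOR 1 with 10: 1 XOR 10 = 11
XOR 11 with 12: 11 XOR 12 = 7
Nim-value = 7

7


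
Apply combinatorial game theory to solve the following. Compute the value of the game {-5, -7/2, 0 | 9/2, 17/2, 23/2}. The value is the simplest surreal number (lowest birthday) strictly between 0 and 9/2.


Left options: {-5, -7/2, 0}, max = 0
Right options: {9/2, 17/2, 23/2}, min = 9/2
All options are numbers and max(Left) < min(Right), so by the simplicity theorem the value is the simplest (earliest-born) number strictly between 0 and 9/2.
Integers 1 through 4 all lie strictly between 0 and 9/2.
Among integers, the simplest (lowest birthday = smallest |n|; 0 is born on day 0, +-n on day n) is 1.
No non-integer in the interval can be simpler: if x is a non-integer in the interval, then floor(x) or ceil(x) also lies in the interval (the interval contains an integer), and both are proper prefixes of x's sign expansion, i.e. born earlier. So the game value is 1.
Game value = 1

1


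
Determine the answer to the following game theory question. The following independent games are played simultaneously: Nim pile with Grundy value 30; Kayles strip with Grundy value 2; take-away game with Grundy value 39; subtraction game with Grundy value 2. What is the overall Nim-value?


By the Sprague-Grundy theorem, the Grundy value of a sum of games is the XOR of individual Grundy values.
Nim pile: Grundy value = 30. Running XOR: 0 XOR 30 = 30
Kayles strip: Grundy value = 2. Running XOR: 30 XOR 2 = 28
take-away game: Grundy value = 39. Running XOR: 28 XOR 39 = 59
subtraction game: Grundy value = 2. Running XOR: 59 XOR 2 = 57
The combined Grundy value is 57.

57


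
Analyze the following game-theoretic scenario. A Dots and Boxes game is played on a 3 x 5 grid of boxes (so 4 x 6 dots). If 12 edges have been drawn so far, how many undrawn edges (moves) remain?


Grid: 3 x 5 boxes, i.e. 4 rows and 6 columns of dots.
Horizontal edges: (rows + 1) * cols = 4 * 5 = 20
Vertical edges: rows * (cols + 1) = 3 * 6 = 18
Total edges: 20 + 18 = 38
Edges drawn: 12
Remaining: 38 - 12 = 26

26


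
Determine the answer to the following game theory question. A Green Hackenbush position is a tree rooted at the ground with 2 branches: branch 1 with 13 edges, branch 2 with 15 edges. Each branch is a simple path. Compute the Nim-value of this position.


The tree has 2 branches from the ground vertex.
In Green Hackenbush, the Nim-value of a simple path of length k is k.
Branch 1: length 13, Nim-value = 13
Branch 2: length 15, Nim-value = 15
Total Nim-value = XOR of all branch values:
0 XOR 13 = 13
13 XOR 15 = 2
Nim-value of the tree = 2

2


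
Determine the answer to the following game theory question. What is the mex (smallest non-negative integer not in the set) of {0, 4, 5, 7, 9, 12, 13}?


Set = {0, 4, 5, 7, 9, 12, 13}
0 is in the set.
1 is NOT in the set. This is the mex.
mex = 1

1


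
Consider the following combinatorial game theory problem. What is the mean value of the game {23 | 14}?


Game = {23 | 14}, a switch {a | b} with numbers a > b.
Its thermograph has left wall a - t and right wall b + t, which meet at t = (a - b)/2, where both equal (a + b)/2. So the mast (mean value) is at (a + b)/2.
Mean = (23 + (14))/2 = 37/2 = 37/2

37/2


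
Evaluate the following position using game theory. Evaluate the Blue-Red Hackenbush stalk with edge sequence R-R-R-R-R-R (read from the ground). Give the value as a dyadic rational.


Edges (from ground): R-R-R-R-R-R
By Berlekamp's sign-expansion rule, a Blue-Red Hackenbush stalk has the value of the surreal number whose sign sequence is the edge sequence with B -> + and R -> -.
Sign sequence: ------
Trace the sign expansion in the surreal number tree, starting from 0:
Edge 1: R (sign -) -> bounds (-inf, 0), value = -1
Edge 2: R (sign -) -> bounds (-inf, -1), value = -2
Edge 3: R (sign -) -> bounds (-inf, -2), value = -3
Edge 4: R (sign -) -> bounds (-inf, -3), value = -4
Edge 5: R (sign -) -> bounds (-inf, -4), value = -5
Edge 6: R (sign -) -> bounds (-inf, -5), value = -6
Game value = -6

-6


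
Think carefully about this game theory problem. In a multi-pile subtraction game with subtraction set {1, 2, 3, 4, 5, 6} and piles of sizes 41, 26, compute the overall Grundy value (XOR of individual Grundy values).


Subtraction set: {1, 2, 3, 4, 5, 6}
For this subtraction set, G(n) = n mod 7 (period = max + 1 = 7).
Pile 1 (size 41): G(41) = 41 mod 7 = 6
Pile 2 (size 26): G(26) = 26 mod 7 = 5
Total Grundy value = XOR of all: 6 XOR 5 = 3

3


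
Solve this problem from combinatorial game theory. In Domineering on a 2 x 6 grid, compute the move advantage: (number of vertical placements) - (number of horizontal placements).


Board is 2 x 6 (rows x cols).
Left (vertical) placements: (rows-1) * cols = 1 * 6 = 6
Right (horizontal) placements: rows * (cols-1) = 2 * 5 = 10
Advantage = Left - Right = 6 - 10 = -4

-4


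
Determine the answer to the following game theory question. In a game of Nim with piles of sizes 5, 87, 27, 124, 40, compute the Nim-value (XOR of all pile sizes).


We need the XOR (exclusive or) of all pile sizes.
After XOR-ing pile 1 (size 5): 0 XOR 5 = 5
After XOR-ing pile 2 (size 87): 5 XOR 87 = 82
After XOR-ing pile 3 (size 27): 82 XOR 27 = 73
After XOR-ing pile 4 (size 124): 73 XOR 124 = 53
After XOR-ing pile 5 (size 40): 53 XOR 40 = 29
The Nim-value of this position is 29.

29


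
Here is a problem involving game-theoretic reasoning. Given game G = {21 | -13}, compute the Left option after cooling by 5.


Original game: {21 | -13} (a switch {a | b} with a > b).
Cooling by t (for t below the temperature (a - b)/2 = 17) taxes each move by t: {a | b} cooled by t is {a - t | b + t}.
Cooling amount: t = 5
Cooled Left option: 21 - 5 = 16
Cooled Right option: -13 + 5 = -8
Cooled game: {16 | -8}
Left option = 16

16


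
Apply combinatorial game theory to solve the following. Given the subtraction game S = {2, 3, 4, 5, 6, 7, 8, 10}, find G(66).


The subtraction set is S = {2, 3, 4, 5, 6, 7, 8, 10}.
G(k) = mex{ G(k - s) : s in S, s <= k }. We compute iteratively: G(0) = 0.
G(1) = mex({}) = 0
G(2) = mex({0}) = 1
G(3) = mex({0}) = 1
G(4) = mex({0, 1}) = 2
G(5) = mex({0, 1}) = 2
G(6) = mex({0, 1, 2}) = 3
G(7) = mex({0, 1, 2}) = 3
G(8) = mex({0, 1, 2, 3}) = 4
G(9) = mex({0, 1, 2, 3}) = 4
G(10) = mex({0, 1, 2, 3, 4}) = 5
G(11) = mex({0, 1, 2, 3, 4}) = 5
G(12) = mex({1, 2, 3, 4, 5}) = 0
G(13) = mex({1, 2, 3, 4, 5}) = 0
G(14) = mex({0, 2, 3, 4, 5}) = 1
G(15) = mex({0, 2, 3, 4, 5}) = 1
G(16) = mex({0, 1, 3, 4, 5}) = 2
G(17) = mex({0, 1, 3, 4, 5}) = 2
G(18) = mex({0, 1, 2, 4, 5}) = 3
G(19) = mex({0, 1, 2, 4, 5}) = 3
G(20) = mex({0, 1, 2, 3, 5}) = 4
G(21) = mex({0, 1, 2, 3, 5}) = 4
Observe that G(12)..G(21) = 0, 0, 1, 1, 2, 2, 3, 3, 4, 4 repeats G(0)..G(9) = 0, 0, 1, 1, 2, 2, 3, 3, 4, 4.
For k >= max(S) = 10, G(k) is determined by the previous 10 values G(k-10)..G(k-1); a window of 10 consecutive values has recurred shifted by 12, so by induction G(k + 12) = G(k) for all k >= 0: the sequence is periodic from the start with period 12.
One period: G(0..11) = 0, 0, 1, 1, 2, 2, 3, 3, 4, 4, 5, 5.
66 mod 12 = 6, so G(66) = G(6) = 3.

3


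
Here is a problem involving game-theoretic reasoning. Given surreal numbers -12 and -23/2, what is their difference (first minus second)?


x = -12, y = -23/2
Converting to common denominator: 2
x = -24/2, y = -23/2
x - y = -12 - -23/2 = -1/2

-1/2


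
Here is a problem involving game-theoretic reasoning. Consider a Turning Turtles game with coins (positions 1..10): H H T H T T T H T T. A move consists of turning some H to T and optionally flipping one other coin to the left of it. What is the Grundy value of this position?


Coins: H H T H T T T H T T
Key fact: a single head at position k behaves exactly like a Nim heap of size k (turning it to T and optionally flipping a coin at j < k corresponds to moving the heap from k to j, or to 0), and heads combine as a disjunctive sum (two heads at the same place would cancel, matching j XOR j = 0). So the Nim-value is the XOR of the 1-indexed positions of the heads.
Face-up positions (1-indexed): [1, 2, 4, 8]
XOR 0 with 1: 0 XOR 1 = 1
XOR 1 with 2: 1 XOR 2 = 3
XOR 3 with 4: 3 XOR 4 = 7
XOR 7 with 8: 7 XOR 8 = 15
Nim-value = 15

15


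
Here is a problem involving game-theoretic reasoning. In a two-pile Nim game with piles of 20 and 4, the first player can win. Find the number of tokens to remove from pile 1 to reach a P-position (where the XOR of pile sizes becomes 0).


Piles: 20 and 4
Current XOR: 20 XOR 4 = 16 (non-zero, so this is an N-position).
To make the XOR zero, we need to find a move that balances the piles.
For pile 1 (size 20): target = 20 XOR 16 = 4
We reduce pile 1 from 20 to 4.
Tokens removed: 20 - 4 = 16
Verification: 4 XOR 4 = 0

16


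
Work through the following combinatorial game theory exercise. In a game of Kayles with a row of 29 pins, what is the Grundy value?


Kayles: a move removes 1 or 2 adjacent pins from a contiguous row.
Removing pins from a row of k leaves two independent rows (a, b) with a + b = k - 1 (one pin) or a + b = k - 2 (two pins); an end removal gives a = 0.
By Sprague-Grundy, G(k) = mex{ G(a) XOR G(b) } over all these splits. G(0) = 0.
G(1): splits (0,0):0^0=0 -> mex({0}) = 1
G(2): splits (0,1):0^1=1 (0,0):0^0=0 -> mex({0, 1}) = 2
G(3): splits (0,2):0^2=2 (1,1):1^1=0 (0,1):0^1=1 -> mex({0, 1, 2}) = 3
G(4): splits (0,3):0^3=3 (1,2):1^2=3 (0,2):0^2=2 (1,1):1^1=0 -> mex({0, 2, 3}) = 1
G(5): splits (0,4):0^1=1 (1,3):1^3=2 (2,2):2^2=0 (0,3):0^3=3 (1,2):1^2=3 -> mex({0, 1, 2, 3}) = 4
G(6) = mex({0, 1, 2, 4}) = 3
G(7) = mex({0, 1, 3, 4, 5}) = 2
G(8) = mex({0, 2, 3, 5, 6}) = 1
G(9) = mex({0, 1, 2, 3, 6, 7}) = 4
G(10) = mex({0, 1, 3, 4, 5, 7}) = 2
G(11) = mex({0, 1, 2, 3, 4, 5}) = 6
G(12) = mex({0, 1, 2, 3, 5, 6, 7}) = 4
G(13) = mex({0, 2, 3, 4, 6, 7}) = 1
G(14) = mex({0, 1, 4, 5, 6, 7}) = 2
G(15) = mex({0, 1, 2, 3, 4, 5, 6}) = 7
G(16) = mex({0, 2, 3, 5, 6, 7}) = 1
G(17) = mex({0, 1, 2, 3, 5, 6, 7}) = 4
G(18) = mex({0, 1, 2, 4, 5, 6}) = 3
G(19) = mex({0, 1, 3, 4, 5, 7}) = 2
G(20) = mex({0, 2, 3, 4, 5, 6, 7}) = 1
G(21) = mex({0, 1, 2, 3, 5, 6, 7}) = 4
G(22) = mex({0, 1, 2, 3, 4, 5, 7}) = 6
G(23) = mex({0, 1, 2, 3, 4, 5, 6}) = 7
G(24) = mex({0, 1, 2, 3, 5, 6, 7}) = 4
G(25) = mex({0, 2, 3, 4, 6, 7}) = 1
G(26) = mex({0, 1, 3, 4, 5, 6, 7}) = 2
G(27) = mex({0, 1, 2, 3, 4, 5, 6, 7}) = 8
G(28) = mex({0, 1, 2, 3, 4, 6, 7, 8}) = 5
G(29) = mex({0, 1, 2, 3, 5, 6, 7, 8, 9}) = 4
Therefore G(29) = 4.

4


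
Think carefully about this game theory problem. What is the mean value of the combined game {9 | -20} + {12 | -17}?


G1 = {9 | -20}, G2 = {12 | -17}
Each is a switch {a | b} with numbers a > b; its mean value is (a + b)/2, and mean value is additive over game sums: m(G1 + G2) = m(G1) + m(G2).
Mean of G1 = (9 + (-20))/2 = -11/2 = -11/2
Mean of G2 = (12 + (-17))/2 = -5/2 = -5/2
Mean of G1 + G2 = -11/2 + -5/2 = -8

-8


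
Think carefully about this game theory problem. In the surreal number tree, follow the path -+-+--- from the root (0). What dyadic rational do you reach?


Sign expansion: -+-+---
Rule: track bounds (lo, hi), initially (-inf, +inf). On '+', the current value becomes lo and we move to the simplest number in (value, hi): value + 1 if hi = +inf, otherwise the midpoint (value + hi)/2. On '-', the current value becomes hi and we move to value - 1 if lo = -inf, otherwise the midpoint (lo + value)/2.
Start at 0.
Step 1: sign = -, move left. Bounds: (-inf, 0). Value = -1
Step 2: sign = +, move right. Bounds: (-1, 0). Value = -1/2
Step 3: sign = -, move left. Bounds: (-1, -1/2). Value = -3/4
Step 4: sign = +, move right. Bounds: (-3/4, -1/2). Value = -5/8
Step 5: sign = -, move left. Bounds: (-3/4, -5/8). Value = -11/16
Step 6: sign = -, move left. Bounds: (-3/4, -11/16). Value = -23/32
Step 7: sign = -, move left. Bounds: (-3/4, -23/32). Value = -47/64
The surreal number with sign expansion -+-+--- is -47/64.

-47/64


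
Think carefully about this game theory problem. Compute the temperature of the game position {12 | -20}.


The game is {12 | -20}, a switch {a | b} with numbers a > b.
Cooling {a | b} by t gives {a - t | b + t}, which stops being hot when a - t = b + t, i.e. at t = (a - b)/2. So the temperature of a switch is (a - b)/2.
Temperature = (Left option - Right option) / 2
= (12 - (-20)) / 2
= 32 / 2
= 16

16


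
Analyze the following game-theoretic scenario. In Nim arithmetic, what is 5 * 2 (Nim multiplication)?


Nim multiplication is bilinear over XOR: (u XOR v) * w = (u*w) XOR (v*w).
So we split each operand into its bit components and XOR the pairwise Nim products.
5 = 1 + 4 (as XOR of powers of 2).
2 = 2 (as XOR of powers of 2).
Using the standard Nim-product table on single bits:
  2*2 = 3,   2*4 = 8,   2*8 = 12,
  4*4 = 6,   4*8 = 11,  8*8 = 13,
and  1*x = x (identity), k*l = l*k (commutative).
Pairwise Nim products:
  1 * 2 = 2
  4 * 2 = 8
XOR them: 2 XOR 8 = 10.
Result: 5 * 2 = 10 (in Nim).

10


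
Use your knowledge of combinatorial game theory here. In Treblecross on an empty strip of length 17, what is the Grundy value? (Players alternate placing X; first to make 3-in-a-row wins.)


Treblecross: place X on empty cells; 3-in-a-row wins.
Playing within two cells of an existing X lets the opponent win at once, so sensible play treats the cells i-2..i+2 around each X as dead. The player left with no safe cell loses, so this is a normal-play take-away game on strips of safe cells.
Placing X at cell i (0-indexed) of a strip of k safe cells leaves independent strips of sizes max(0, i-2) and max(0, k-i-3). Hence G(k) = mex{ G(max(0,i-2)) XOR G(max(0,k-i-3)) : 0 <= i < k }, with G(0) = 0.
G(1): splits (0,0):0^0=0 -> mex({0}) = 1
G(2): splits (0,0):0^0=0 -> mex({0}) = 1
G(3): splits (0,0):0^0=0 -> mex({0}) = 1
G(4): splits (0,1):0^1=1 (0,0):0^0=0 -> mex({0, 1}) = 2
G(5): splits (0,2):0^1=1 (0,1):0^1=1 (0,0):0^0=0 -> mex({0, 1}) = 2
G(6) = mex({1}) = 0
G(7) = mex({0, 1, 2}) = 3
G(8) = mex({0, 1, 2}) = 3
G(9) = mex({0, 2}) = 1
G(10) = mex({0, 2, 3}) = 1
G(11) = mex({0, 3}) = 1
G(12) = mex({1, 3}) = 0
G(13) = mex({0, 1, 2, 3}) = 4
G(14) = mex({0, 1, 2}) = 3
G(15) = mex({0, 1, 2}) = 3
G(16) = mex({0, 1, 2, 4}) = 3
G(17) = mex({0, 1, 3, 4}) = 2
Therefore G(17) = 2.

2


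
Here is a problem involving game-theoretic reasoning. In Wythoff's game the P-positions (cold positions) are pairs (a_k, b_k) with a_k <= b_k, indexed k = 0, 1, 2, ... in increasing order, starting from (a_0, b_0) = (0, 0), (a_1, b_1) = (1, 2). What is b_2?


By Wythoff's theorem, a_k = floor(k * phi) and b_k = floor(k * phi^2) = a_k + k, where phi = (1 + sqrt(5))/2 is the golden ratio.
phi = (1 + sqrt(5))/2 = 1.618034
phi^2 = phi + 1 = 2.618034
k = 2
k * phi^2 = 2 * 2.618034 = 5.236068
b_2 = floor(k * phi^2) = 5 (check: a_2 + k = 3 + 2 = 5)

5


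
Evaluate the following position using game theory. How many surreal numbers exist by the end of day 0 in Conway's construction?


Day 0: {|} = 0 is born. Count = 1.
Day n: the number of surreal numbers born by day n is 2^(n+1) - 1.
By day 0: 2^1 - 1 = 1
By day 0: 1 surreal numbers.

1


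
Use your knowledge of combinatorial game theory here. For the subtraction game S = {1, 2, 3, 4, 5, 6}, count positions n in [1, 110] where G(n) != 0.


Subtraction set S = {1, 2, 3, 4, 5, 6}, so G(n) = n mod 7.
G(n) = 0 when n is a multiple of 7.
Multiples of 7 in [1, 110]: 15
N-positions (nonzero Grundy) = 110 - 15 = 95

95


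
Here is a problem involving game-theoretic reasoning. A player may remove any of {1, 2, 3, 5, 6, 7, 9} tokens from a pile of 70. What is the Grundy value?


The subtraction set is S = {1, 2, 3, 5, 6, 7, 9}.
G(k) = mex{ G(k - s) : s in S, s <= k }. We compute iteratively: G(0) = 0.
G(1) = mex({0}) = 1
G(2) = mex({0, 1}) = 2
G(3) = mex({0, 1, 2}) = 3
G(4) = mex({1, 2, 3}) = 0
G(5) = mex({0, 2, 3}) = 1
G(6) = mex({0, 1, 3}) = 2
G(7) = mex({0, 1, 2}) = 3
G(8) = mex({1, 2, 3}) = 0
G(9) = mex({0, 2, 3}) = 1
G(10) = mex({0, 1, 3}) = 2
G(11) = mex({0, 1, 2}) = 3
G(12) = mex({1, 2, 3}) = 0
Observe that G(4)..G(12) = 0, 1, 2, 3, 0, 1, 2, 3, 0 repeats G(0)..G(8) = 0, 1, 2, 3, 0, 1, 2, 3, 0.
For k >= max(S) = 9, G(k) is determined by the previous 9 values G(k-9)..G(k-1); a window of 9 consecutive values has recurred shifted by 4, so by induction G(k + 4) = G(k) for all k >= 0: the sequence is periodic from the start with period 4.
One period: G(0..3) = 0, 1, 2, 3.
70 mod 4 = 2, so G(70) = G(2) = 2.

2


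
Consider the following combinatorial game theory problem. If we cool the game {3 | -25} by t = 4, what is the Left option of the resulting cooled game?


Original game: {3 | -25} (a switch {a | b} with a > b).
Cooling by t (for t below the temperature (a - b)/2 = 14) taxes each move by t: {a | b} cooled by t is {a - t | b + t}.
Cooling amount: t = 4
Cooled Left option: 3 - 4 = -1
Cooled Right option: -25 + 4 = -21
Cooled game: {-1 | -21}
Left option = -1

-1


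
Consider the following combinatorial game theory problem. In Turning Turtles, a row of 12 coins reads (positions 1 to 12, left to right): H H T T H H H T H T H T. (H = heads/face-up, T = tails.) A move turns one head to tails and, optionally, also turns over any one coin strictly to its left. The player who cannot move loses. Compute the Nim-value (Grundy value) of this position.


Coins: H H T T H H H T H T H T
Key fact: a single head at position k behaves exactly like a Nim heap of size k (turning it to T and optionally flipping a coin at j < k corresponds to moving the heap from k to j, or to 0), and heads combine as a disjunctive sum (two heads at the same place would cancel, matching j XOR j = 0). So the Nim-value is the XOR of the 1-indexed positions of the heads.
Face-up positions (1-indexed): [1, 2, 5, 6, 7, 9, 11]
XOR 0 with 1: 0 XOR 1 = 1
XOR 1 with 2: 1 XOR 2 = 3
XOR 3 with 5: 3 XOR 5 = 6
XOR 6 with 6: 6 XOR 6 = 0
XOR 0 with 7: 0 XOR 7 = 7
XOR 7 with 9: 7 XOR 9 = 14
XOR 14 with 11: 14 XOR 11 = 5
Nim-value = 5

5


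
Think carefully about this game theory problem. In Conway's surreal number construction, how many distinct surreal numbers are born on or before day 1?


Day 0: {|} = 0 is born. Count = 1.
Day n: the number of surreal numbers born by day n is 2^(n+1) - 1.
By day 0: 2^1 - 1 = 1
By day 1: 2^2 - 1 = 3
By day 1: 3 surreal numbers.

3


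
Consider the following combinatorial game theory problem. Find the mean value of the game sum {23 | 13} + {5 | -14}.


G1 = {23 | 13}, G2 = {5 | -14}
Each is a switch {a | b} with numbers a > b; its mean value is (a + b)/2, and mean value is additive over game sums: m(G1 + G2) = m(G1) + m(G2).
Mean of G1 = (23 + (13))/2 = 36/2 = 18
Mean of G2 = (5 + (-14))/2 = -9/2 = -9/2
Mean of G1 + G2 = 18 + -9/2 = 27/2

27/2


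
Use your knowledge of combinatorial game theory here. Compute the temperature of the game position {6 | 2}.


The game is {6 | 2}, a switch {a | b} with numbers a > b.
Cooling {a | b} by t gives {a - t | b + t}, which stops being hot when a - t = b + t, i.e. at t = (a - b)/2. So the temperature of a switch is (a - b)/2.
Temperature = (Left option - Right option) / 2
= (6 - (2)) / 2
= 4 / 2
= 2

2


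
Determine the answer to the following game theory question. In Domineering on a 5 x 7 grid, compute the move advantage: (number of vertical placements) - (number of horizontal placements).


Board is 5 x 7 (rows x cols).
Left (vertical) placements: (rows-1) * cols = 4 * 7 = 28
Right (horizontal) placements: rows * (cols-1) = 5 * 6 = 30
Advantage = Left - Right = 28 - 30 = -2

-2


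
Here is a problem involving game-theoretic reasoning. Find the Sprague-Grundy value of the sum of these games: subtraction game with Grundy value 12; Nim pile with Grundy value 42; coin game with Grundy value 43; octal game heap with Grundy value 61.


By the Sprague-Grundy theorem, the Grundy value of a sum of games is the XOR of individual Grundy values.
subtraction game: Grundy value = 12. Running XOR: 0 XOR 12 = 12
Nim pile: Grundy value = 42. Running XOR: 12 XOR 42 = 38
coin game: Grundy value = 43. Running XOR: 38 XOR 43 = 13
octal game heap: Grundy value = 61. Running XOR: 13 XOR 61 = 48
The combined Grundy value is 48.

48


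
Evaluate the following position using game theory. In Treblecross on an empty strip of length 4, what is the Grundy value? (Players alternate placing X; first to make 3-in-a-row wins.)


Treblecross: place X on empty cells; 3-in-a-row wins.
Playing within two cells of an existing X lets the opponent win at once, so sensible play treats the cells i-2..i+2 around each X as dead. The player left with no safe cell loses, so this is a normal-play take-away game on strips of safe cells.
Placing X at cell i (0-indexed) of a strip of k safe cells leaves independent strips of sizes max(0, i-2) and max(0, k-i-3). Hence G(k) = mex{ G(max(0,i-2)) XOR G(max(0,k-i-3)) : 0 <= i < k }, with G(0) = 0.
G(1): splits (0,0):0^0=0 -> mex({0}) = 1
G(2): splits (0,0):0^0=0 -> mex({0}) = 1
G(3): splits (0,0):0^0=0 -> mex({0}) = 1
G(4): splits (0,1):0^1=1 (0,0):0^0=0 -> mex({0, 1}) = 2
Therefore G(4) = 2.

2
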